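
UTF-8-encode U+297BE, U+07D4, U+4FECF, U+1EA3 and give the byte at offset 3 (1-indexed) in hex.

1-indexed offset 3 is 0-indexed offset 2.
U+297BE → 4-byte form F0 A9 9E BE at offsets 0–3.
Offset 2 falls in char 1's range; it's byte 3 of F0 A9 9E BE = 0x9E.

0x9E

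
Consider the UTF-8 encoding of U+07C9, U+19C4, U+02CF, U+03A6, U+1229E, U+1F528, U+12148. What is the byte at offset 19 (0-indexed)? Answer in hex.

0x85

U+07C9 → 2-byte form DF 89 at offsets 0–1.
U+19C4 → 3-byte form E1 A7 84 at offsets 2–4.
U+02CF → 2-byte form CB 8F at offsets 5–6.
U+03A6 → 2-byte form CE A6 at offsets 7–8.
U+1229E → 4-byte form F0 92 8A 9E at offsets 9–12.
U+1F528 → 4-byte form F0 9F 94 A8 at offsets 13–16.
U+12148 → 4-byte form F0 92 85 88 at offsets 17–20.
Offset 19 falls in char 7's range; it's byte 3 of F0 92 85 88 = 0x85.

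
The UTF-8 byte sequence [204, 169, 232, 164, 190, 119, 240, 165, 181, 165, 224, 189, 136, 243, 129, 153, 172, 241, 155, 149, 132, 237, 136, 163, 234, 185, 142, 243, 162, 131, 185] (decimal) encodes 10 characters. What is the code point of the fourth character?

Offset 0: leading byte 0xCC = 11001100 → 2-byte char #1 = CC A9.
Offset 2: leading byte 0xE8 = 11101000 → 3-byte char #2 = E8 A4 BE.
Offset 5: leading byte 0x77 = 01110111 → 1-byte char #3 = 77.
Offset 6: leading byte 0xF0 = 11110000 → 4-byte char #4 = F0 A5 B5 A5.
Leading byte 0xF0 = 11110000 matches 11110xxx → 4-byte sequence.
Byte 1: 0xF0 = 11110000, payload 000 (3 bits).
Byte 2: 0xA5 = 10100101 (10xxxxxx ✓), payload 100101.
Byte 3: 0xB5 = 10110101 (10xxxxxx ✓), payload 110101.
Byte 4: 0xA5 = 10100101 (10xxxxxx ✓), payload 100101.
Concatenate: 000100101110101100101 = 0x25D65 (21 bits → U+25D65).

U+25D65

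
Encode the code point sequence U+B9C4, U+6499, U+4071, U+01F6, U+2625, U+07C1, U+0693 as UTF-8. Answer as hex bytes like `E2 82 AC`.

EB A7 84 E6 92 99 E4 81 B1 C7 B6 E2 98 A5 DF 81 DA 93

U+B9C4: 3-byte form → EB A7 84.
U+6499: 3-byte form → E6 92 99.
U+4071: 3-byte form → E4 81 B1.
U+01F6: 2-byte form → C7 B6.
U+2625: 3-byte form → E2 98 A5.
U+07C1: 2-byte form → DF 81.
U+0693: 2-byte form → DA 93.
Concatenated (18 bytes): EB A7 84 E6 92 99 E4 81 B1 C7 B6 E2 98 A5 DF 81 DA 93.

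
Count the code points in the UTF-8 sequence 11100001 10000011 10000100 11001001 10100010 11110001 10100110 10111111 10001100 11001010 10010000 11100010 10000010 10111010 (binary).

Byte at offset 0: 0xE1 = 11100001 → 3-byte char (#1). Advance 3.
Byte at offset 3: 0xC9 = 11001001 → 2-byte char (#2). Advance 2.
Byte at offset 5: 0xF1 = 11110001 → 4-byte char (#3). Advance 4.
Byte at offset 9: 0xCA = 11001010 → 2-byte char (#4). Advance 2.
Byte at offset 11: 0xE2 = 11100010 → 3-byte char (#5). Advance 3.
Reached end at offset 14 after 5 code points.

5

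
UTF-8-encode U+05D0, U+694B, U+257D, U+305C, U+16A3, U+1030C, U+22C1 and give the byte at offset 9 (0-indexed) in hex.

0x81

U+05D0 → 2-byte form D7 90 at offsets 0–1.
U+694B → 3-byte form E6 A5 8B at offsets 2–4.
U+257D → 3-byte form E2 95 BD at offsets 5–7.
U+305C → 3-byte form E3 81 9C at offsets 8–10.
Offset 9 falls in char 4's range; it's byte 2 of E3 81 9C = 0x81.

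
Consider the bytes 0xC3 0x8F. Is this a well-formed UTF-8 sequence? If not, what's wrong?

valid

Leading byte 0xC3 = 11000011 → 2-byte form.
Continuation bytes 0x8F=10001111 all match 10xxxxxx.
Decoded value 0xCF is ≥ 0x80 (shortest form) and not a surrogate.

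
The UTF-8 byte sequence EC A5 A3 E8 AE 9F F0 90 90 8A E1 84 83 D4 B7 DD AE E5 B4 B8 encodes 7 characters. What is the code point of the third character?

Offset 0: leading byte 0xEC = 11101100 → 3-byte char #1 = EC A5 A3.
Offset 3: leading byte 0xE8 = 11101000 → 3-byte char #2 = E8 AE 9F.
Offset 6: leading byte 0xF0 = 11110000 → 4-byte char #3 = F0 90 90 8A.
Leading byte 0xF0 = 11110000 matches 11110xxx → 4-byte sequence.
Byte 1: 0xF0 = 11110000, payload 000 (3 bits).
Byte 2: 0x90 = 10010000 (10xxxxxx ✓), payload 010000.
Byte 3: 0x90 = 10010000 (10xxxxxx ✓), payload 010000.
Byte 4: 0x8A = 10001010 (10xxxxxx ✓), payload 001010.
Concatenate: 000010000010000001010 = 0x1040A (21 bits → U+1040A).

U+1040A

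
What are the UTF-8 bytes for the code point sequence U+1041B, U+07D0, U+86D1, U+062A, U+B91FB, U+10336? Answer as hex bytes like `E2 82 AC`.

U+1041B: 4-byte form → F0 90 90 9B.
U+07D0: 2-byte form → DF 90.
U+86D1: 3-byte form → E8 9B 91.
U+062A: 2-byte form → D8 AA.
U+B91FB: 4-byte form → F2 B9 87 BB.
U+10336: 4-byte form → F0 90 8C B6.
Concatenated (19 bytes): F0 90 90 9B DF 90 E8 9B 91 D8 AA F2 B9 87 BB F0 90 8C B6.

F0 90 90 9B DF 90 E8 9B 91 D8 AA F2 B9 87 BB F0 90 8C B6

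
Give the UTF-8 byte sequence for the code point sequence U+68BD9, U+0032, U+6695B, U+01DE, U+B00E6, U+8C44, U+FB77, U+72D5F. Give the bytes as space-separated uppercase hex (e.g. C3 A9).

F1 A8 AF 99 32 F1 A6 A5 9B C7 9E F2 B0 83 A6 E8 B1 84 EF AD B7 F1 B2 B5 9F

U+68BD9: 4-byte form → F1 A8 AF 99.
U+0032: 1-byte form → 32.
U+6695B: 4-byte form → F1 A6 A5 9B.
U+01DE: 2-byte form → C7 9E.
U+B00E6: 4-byte form → F2 B0 83 A6.
U+8C44: 3-byte form → E8 B1 84.
U+FB77: 3-byte form → EF AD B7.
U+72D5F: 4-byte form → F1 B2 B5 9F.
Concatenated (25 bytes): F1 A8 AF 99 32 F1 A6 A5 9B C7 9E F2 B0 83 A6 E8 B1 84 EF AD B7 F1 B2 B5 9F.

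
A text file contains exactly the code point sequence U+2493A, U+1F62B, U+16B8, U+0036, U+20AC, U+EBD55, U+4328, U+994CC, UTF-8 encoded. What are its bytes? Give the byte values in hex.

U+2493A: 4-byte form → F0 A4 A4 BA.
U+1F62B: 4-byte form → F0 9F 98 AB.
U+16B8: 3-byte form → E1 9A B8.
U+0036: 1-byte form → 36.
U+20AC: 3-byte form → E2 82 AC.
U+EBD55: 4-byte form → F3 AB B5 95.
U+4328: 3-byte form → E4 8C A8.
U+994CC: 4-byte form → F2 99 93 8C.
Concatenated (26 bytes): F0 A4 A4 BA F0 9F 98 AB E1 9A B8 36 E2 82 AC F3 AB B5 95 E4 8C A8 F2 99 93 8C.

F0 A4 A4 BA F0 9F 98 AB E1 9A B8 36 E2 82 AC F3 AB B5 95 E4 8C A8 F2 99 93 8C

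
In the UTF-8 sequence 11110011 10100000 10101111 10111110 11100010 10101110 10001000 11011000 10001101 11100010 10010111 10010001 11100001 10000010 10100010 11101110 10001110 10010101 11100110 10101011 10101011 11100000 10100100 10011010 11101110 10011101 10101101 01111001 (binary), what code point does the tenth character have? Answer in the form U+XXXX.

U+0079

Offset 0: leading byte 0xF3 = 11110011 → 4-byte char #1 = F3 A0 AF BE.
Offset 4: leading byte 0xE2 = 11100010 → 3-byte char #2 = E2 AE 88.
Offset 7: leading byte 0xD8 = 11011000 → 2-byte char #3 = D8 8D.
Offset 9: leading byte 0xE2 = 11100010 → 3-byte char #4 = E2 97 91.
Offset 12: leading byte 0xE1 = 11100001 → 3-byte char #5 = E1 82 A2.
Offset 15: leading byte 0xEE = 11101110 → 3-byte char #6 = EE 8E 95.
Offset 18: leading byte 0xE6 = 11100110 → 3-byte char #7 = E6 AB AB.
Offset 21: leading byte 0xE0 = 11100000 → 3-byte char #8 = E0 A4 9A.
Offset 24: leading byte 0xEE = 11101110 → 3-byte char #9 = EE 9D AD.
Offset 27: leading byte 0x79 = 01111001 → 1-byte char #10 = 79.
Leading byte 0x79 = 01111001 matches 0xxxxxxx → 1-byte sequence.
Byte 1: 0x79 = 01111001, payload 1111001 (7 bits).
Concatenate: 1111001 = 0x79 (7 bits → U+0079).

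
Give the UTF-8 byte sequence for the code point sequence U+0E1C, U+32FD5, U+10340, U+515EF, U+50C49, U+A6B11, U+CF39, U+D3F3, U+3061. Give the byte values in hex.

U+0E1C: 3-byte form → E0 B8 9C.
U+32FD5: 4-byte form → F0 B2 BF 95.
U+10340: 4-byte form → F0 90 8D 80.
U+515EF: 4-byte form → F1 91 97 AF.
U+50C49: 4-byte form → F1 90 B1 89.
U+A6B11: 4-byte form → F2 A6 AC 91.
U+CF39: 3-byte form → EC BC B9.
U+D3F3: 3-byte form → ED 8F B3.
U+3061: 3-byte form → E3 81 A1.
Concatenated (32 bytes): E0 B8 9C F0 B2 BF 95 F0 90 8D 80 F1 91 97 AF F1 90 B1 89 F2 A6 AC 91 EC BC B9 ED 8F B3 E3 81 A1.

E0 B8 9C F0 B2 BF 95 F0 90 8D 80 F1 91 97 AF F1 90 B1 89 F2 A6 AC 91 EC BC B9 ED 8F B3 E3 81 A1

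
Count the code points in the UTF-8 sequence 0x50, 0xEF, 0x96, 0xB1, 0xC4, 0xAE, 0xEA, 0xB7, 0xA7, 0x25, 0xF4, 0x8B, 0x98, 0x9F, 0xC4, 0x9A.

Byte at offset 0: 0x50 = 01010000 → 1-byte char (#1). Advance 1.
Byte at offset 1: 0xEF = 11101111 → 3-byte char (#2). Advance 3.
Byte at offset 4: 0xC4 = 11000100 → 2-byte char (#3). Advance 2.
Byte at offset 6: 0xEA = 11101010 → 3-byte char (#4). Advance 3.
Byte at offset 9: 0x25 = 00100101 → 1-byte char (#5). Advance 1.
Byte at offset 10: 0xF4 = 11110100 → 4-byte char (#6). Advance 4.
Byte at offset 14: 0xC4 = 11000100 → 2-byte char (#7). Advance 2.
Reached end at offset 16 after 7 code points.

7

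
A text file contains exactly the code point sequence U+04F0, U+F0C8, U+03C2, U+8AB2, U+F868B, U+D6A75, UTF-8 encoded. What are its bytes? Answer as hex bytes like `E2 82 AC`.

D3 B0 EF 83 88 CF 82 E8 AA B2 F3 B8 9A 8B F3 96 A9 B5

U+04F0: 2-byte form → D3 B0.
U+F0C8: 3-byte form → EF 83 88.
U+03C2: 2-byte form → CF 82.
U+8AB2: 3-byte form → E8 AA B2.
U+F868B: 4-byte form → F3 B8 9A 8B.
U+D6A75: 4-byte form → F3 96 A9 B5.
Concatenated (18 bytes): D3 B0 EF 83 88 CF 82 E8 AA B2 F3 B8 9A 8B F3 96 A9 B5.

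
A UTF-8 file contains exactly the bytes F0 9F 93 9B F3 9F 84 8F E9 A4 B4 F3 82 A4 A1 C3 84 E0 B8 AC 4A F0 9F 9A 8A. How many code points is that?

Byte at offset 0: 0xF0 = 11110000 → 4-byte char (#1). Advance 4.
Byte at offset 4: 0xF3 = 11110011 → 4-byte char (#2). Advance 4.
Byte at offset 8: 0xE9 = 11101001 → 3-byte char (#3). Advance 3.
Byte at offset 11: 0xF3 = 11110011 → 4-byte char (#4). Advance 4.
Byte at offset 15: 0xC3 = 11000011 → 2-byte char (#5). Advance 2.
Byte at offset 17: 0xE0 = 11100000 → 3-byte char (#6). Advance 3.
Byte at offset 20: 0x4A = 01001010 → 1-byte char (#7). Advance 1.
Byte at offset 21: 0xF0 = 11110000 → 4-byte char (#8). Advance 4.
Reached end at offset 25 after 8 code points.

8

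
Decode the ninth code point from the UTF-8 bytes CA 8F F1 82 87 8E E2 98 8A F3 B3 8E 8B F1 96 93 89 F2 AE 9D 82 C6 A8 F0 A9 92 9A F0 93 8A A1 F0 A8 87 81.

U+132A1

Offset 0: leading byte 0xCA = 11001010 → 2-byte char #1 = CA 8F.
Offset 2: leading byte 0xF1 = 11110001 → 4-byte char #2 = F1 82 87 8E.
Offset 6: leading byte 0xE2 = 11100010 → 3-byte char #3 = E2 98 8A.
Offset 9: leading byte 0xF3 = 11110011 → 4-byte char #4 = F3 B3 8E 8B.
Offset 13: leading byte 0xF1 = 11110001 → 4-byte char #5 = F1 96 93 89.
Offset 17: leading byte 0xF2 = 11110010 → 4-byte char #6 = F2 AE 9D 82.
Offset 21: leading byte 0xC6 = 11000110 → 2-byte char #7 = C6 A8.
Offset 23: leading byte 0xF0 = 11110000 → 4-byte char #8 = F0 A9 92 9A.
Offset 27: leading byte 0xF0 = 11110000 → 4-byte char #9 = F0 93 8A A1.
Leading byte 0xF0 = 11110000 matches 11110xxx → 4-byte sequence.
Byte 1: 0xF0 = 11110000, payload 000 (3 bits).
Byte 2: 0x93 = 10010011 (10xxxxxx ✓), payload 010011.
Byte 3: 0x8A = 10001010 (10xxxxxx ✓), payload 001010.
Byte 4: 0xA1 = 10100001 (10xxxxxx ✓), payload 100001.
Concatenate: 000010011001010100001 = 0x132A1 (21 bits → U+132A1).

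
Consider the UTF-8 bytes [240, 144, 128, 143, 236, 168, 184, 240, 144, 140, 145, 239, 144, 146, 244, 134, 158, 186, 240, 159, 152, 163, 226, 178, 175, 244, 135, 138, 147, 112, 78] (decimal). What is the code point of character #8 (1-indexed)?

Offset 0: leading byte 0xF0 = 11110000 → 4-byte char #1 = F0 90 80 8F.
Offset 4: leading byte 0xEC = 11101100 → 3-byte char #2 = EC A8 B8.
Offset 7: leading byte 0xF0 = 11110000 → 4-byte char #3 = F0 90 8C 91.
Offset 11: leading byte 0xEF = 11101111 → 3-byte char #4 = EF 90 92.
Offset 14: leading byte 0xF4 = 11110100 → 4-byte char #5 = F4 86 9E BA.
Offset 18: leading byte 0xF0 = 11110000 → 4-byte char #6 = F0 9F 98 A3.
Offset 22: leading byte 0xE2 = 11100010 → 3-byte char #7 = E2 B2 AF.
Offset 25: leading byte 0xF4 = 11110100 → 4-byte char #8 = F4 87 8A 93.
Leading byte 0xF4 = 11110100 matches 11110xxx → 4-byte sequence.
Byte 1: 0xF4 = 11110100, payload 100 (3 bits).
Byte 2: 0x87 = 10000111 (10xxxxxx ✓), payload 000111.
Byte 3: 0x8A = 10001010 (10xxxxxx ✓), payload 001010.
Byte 4: 0x93 = 10010011 (10xxxxxx ✓), payload 010011.
Concatenate: 100000111001010010011 = 0x107293 (21 bits → U+107293).

U+107293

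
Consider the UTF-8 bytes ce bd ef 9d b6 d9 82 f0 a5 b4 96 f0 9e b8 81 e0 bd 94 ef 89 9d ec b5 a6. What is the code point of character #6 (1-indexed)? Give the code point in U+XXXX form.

U+0F54

Offset 0: leading byte 0xCE = 11001110 → 2-byte char #1 = CE BD.
Offset 2: leading byte 0xEF = 11101111 → 3-byte char #2 = EF 9D B6.
Offset 5: leading byte 0xD9 = 11011001 → 2-byte char #3 = D9 82.
Offset 7: leading byte 0xF0 = 11110000 → 4-byte char #4 = F0 A5 B4 96.
Offset 11: leading byte 0xF0 = 11110000 → 4-byte char #5 = F0 9E B8 81.
Offset 15: leading byte 0xE0 = 11100000 → 3-byte char #6 = E0 BD 94.
Leading byte 0xE0 = 11100000 matches 1110xxxx → 3-byte sequence.
Byte 1: 0xE0 = 11100000, payload 0000 (4 bits).
Byte 2: 0xBD = 10111101 (10xxxxxx ✓), payload 111101.
Byte 3: 0x94 = 10010100 (10xxxxxx ✓), payload 010100.
Concatenate: 0000111101010100 = 0xF54 (16 bits → U+0F54).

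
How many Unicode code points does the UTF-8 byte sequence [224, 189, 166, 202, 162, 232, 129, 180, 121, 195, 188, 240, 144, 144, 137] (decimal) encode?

6

Byte at offset 0: 0xE0 = 11100000 → 3-byte char (#1). Advance 3.
Byte at offset 3: 0xCA = 11001010 → 2-byte char (#2). Advance 2.
Byte at offset 5: 0xE8 = 11101000 → 3-byte char (#3). Advance 3.
Byte at offset 8: 0x79 = 01111001 → 1-byte char (#4). Advance 1.
Byte at offset 9: 0xC3 = 11000011 → 2-byte char (#5). Advance 2.
Byte at offset 11: 0xF0 = 11110000 → 4-byte char (#6). Advance 4.
Reached end at offset 15 after 6 code points.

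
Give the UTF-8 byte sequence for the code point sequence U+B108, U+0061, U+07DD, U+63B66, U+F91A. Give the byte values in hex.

EB 84 88 61 DF 9D F1 A3 AD A6 EF A4 9A

U+B108: 3-byte form → EB 84 88.
U+0061: 1-byte form → 61.
U+07DD: 2-byte form → DF 9D.
U+63B66: 4-byte form → F1 A3 AD A6.
U+F91A: 3-byte form → EF A4 9A.
Concatenated (13 bytes): EB 84 88 61 DF 9D F1 A3 AD A6 EF A4 9A.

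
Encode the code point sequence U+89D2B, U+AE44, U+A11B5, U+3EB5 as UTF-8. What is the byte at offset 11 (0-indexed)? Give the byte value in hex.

U+89D2B → 4-byte form F2 89 B4 AB at offsets 0–3.
U+AE44 → 3-byte form EA B9 84 at offsets 4–6.
U+A11B5 → 4-byte form F2 A1 86 B5 at offsets 7–10.
U+3EB5 → 3-byte form E3 BA B5 at offsets 11–13.
Offset 11 falls in char 4's range; it's byte 1 of E3 BA B5 = 0xE3.

0xE3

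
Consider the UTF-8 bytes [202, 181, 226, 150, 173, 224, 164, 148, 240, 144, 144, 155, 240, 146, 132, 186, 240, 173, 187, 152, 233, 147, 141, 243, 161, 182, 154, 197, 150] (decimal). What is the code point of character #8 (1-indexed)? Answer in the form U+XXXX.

U+E1D9A

Offset 0: leading byte 0xCA = 11001010 → 2-byte char #1 = CA B5.
Offset 2: leading byte 0xE2 = 11100010 → 3-byte char #2 = E2 96 AD.
Offset 5: leading byte 0xE0 = 11100000 → 3-byte char #3 = E0 A4 94.
Offset 8: leading byte 0xF0 = 11110000 → 4-byte char #4 = F0 90 90 9B.
Offset 12: leading byte 0xF0 = 11110000 → 4-byte char #5 = F0 92 84 BA.
Offset 16: leading byte 0xF0 = 11110000 → 4-byte char #6 = F0 AD BB 98.
Offset 20: leading byte 0xE9 = 11101001 → 3-byte char #7 = E9 93 8D.
Offset 23: leading byte 0xF3 = 11110011 → 4-byte char #8 = F3 A1 B6 9A.
Leading byte 0xF3 = 11110011 matches 11110xxx → 4-byte sequence.
Byte 1: 0xF3 = 11110011, payload 011 (3 bits).
Byte 2: 0xA1 = 10100001 (10xxxxxx ✓), payload 100001.
Byte 3: 0xB6 = 10110110 (10xxxxxx ✓), payload 110110.
Byte 4: 0x9A = 10011010 (10xxxxxx ✓), payload 011010.
Concatenate: 011100001110110011010 = 0xE1D9A (21 bits → U+E1D9A).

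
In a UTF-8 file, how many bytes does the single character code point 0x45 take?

1

U+0045 = 0x45. UTF-8 uses 1 byte below 0x80, 2 below 0x800, 3 below 0x10000, 4 up to 0x10FFFF. 0x45 is in U+0000–U+007F → 1 byte.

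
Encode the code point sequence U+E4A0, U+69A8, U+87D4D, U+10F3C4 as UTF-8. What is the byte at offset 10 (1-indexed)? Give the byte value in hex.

1-indexed offset 10 is 0-indexed offset 9.
U+E4A0 → 3-byte form EE 92 A0 at offsets 0–2.
U+69A8 → 3-byte form E6 A6 A8 at offsets 3–5.
U+87D4D → 4-byte form F2 87 B5 8D at offsets 6–9.
Offset 9 falls in char 3's range; it's byte 4 of F2 87 B5 8D = 0x8D.

0x8D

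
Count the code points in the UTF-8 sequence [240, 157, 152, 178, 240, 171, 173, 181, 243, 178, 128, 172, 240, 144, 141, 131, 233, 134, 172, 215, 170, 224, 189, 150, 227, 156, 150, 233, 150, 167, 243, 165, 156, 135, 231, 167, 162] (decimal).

Byte at offset 0: 0xF0 = 11110000 → 4-byte char (#1). Advance 4.
Byte at offset 4: 0xF0 = 11110000 → 4-byte char (#2). Advance 4.
Byte at offset 8: 0xF3 = 11110011 → 4-byte char (#3). Advance 4.
Byte at offset 12: 0xF0 = 11110000 → 4-byte char (#4). Advance 4.
Byte at offset 16: 0xE9 = 11101001 → 3-byte char (#5). Advance 3.
Byte at offset 19: 0xD7 = 11010111 → 2-byte char (#6). Advance 2.
Byte at offset 21: 0xE0 = 11100000 → 3-byte char (#7). Advance 3.
Byte at offset 24: 0xE3 = 11100011 → 3-byte char (#8). Advance 3.
Byte at offset 27: 0xE9 = 11101001 → 3-byte char (#9). Advance 3.
Byte at offset 30: 0xF3 = 11110011 → 4-byte char (#10). Advance 4.
Byte at offset 34: 0xE7 = 11100111 → 3-byte char (#11). Advance 3.
Reached end at offset 37 after 11 code points.

11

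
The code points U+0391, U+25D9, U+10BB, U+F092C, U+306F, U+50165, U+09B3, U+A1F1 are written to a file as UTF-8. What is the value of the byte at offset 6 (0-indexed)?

U+0391 → 2-byte form CE 91 at offsets 0–1.
U+25D9 → 3-byte form E2 97 99 at offsets 2–4.
U+10BB → 3-byte form E1 82 BB at offsets 5–7.
Offset 6 falls in char 3's range; it's byte 2 of E1 82 BB = 0x82.

0x82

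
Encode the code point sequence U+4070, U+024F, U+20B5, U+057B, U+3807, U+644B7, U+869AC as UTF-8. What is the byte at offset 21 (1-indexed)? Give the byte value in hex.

1-indexed offset 21 is 0-indexed offset 20.
U+4070 → 3-byte form E4 81 B0 at offsets 0–2.
U+024F → 2-byte form C9 8F at offsets 3–4.
U+20B5 → 3-byte form E2 82 B5 at offsets 5–7.
U+057B → 2-byte form D5 BB at offsets 8–9.
U+3807 → 3-byte form E3 A0 87 at offsets 10–12.
U+644B7 → 4-byte form F1 A4 92 B7 at offsets 13–16.
U+869AC → 4-byte form F2 86 A6 AC at offsets 17–20.
Offset 20 falls in char 7's range; it's byte 4 of F2 86 A6 AC = 0xAC.

0xAC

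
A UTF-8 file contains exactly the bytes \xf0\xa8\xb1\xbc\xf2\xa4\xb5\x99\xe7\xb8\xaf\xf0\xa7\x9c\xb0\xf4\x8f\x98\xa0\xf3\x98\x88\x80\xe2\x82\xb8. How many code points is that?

7

Byte at offset 0: 0xF0 = 11110000 → 4-byte char (#1). Advance 4.
Byte at offset 4: 0xF2 = 11110010 → 4-byte char (#2). Advance 4.
Byte at offset 8: 0xE7 = 11100111 → 3-byte char (#3). Advance 3.
Byte at offset 11: 0xF0 = 11110000 → 4-byte char (#4). Advance 4.
Byte at offset 15: 0xF4 = 11110100 → 4-byte char (#5). Advance 4.
Byte at offset 19: 0xF3 = 11110011 → 4-byte char (#6). Advance 4.
Byte at offset 23: 0xE2 = 11100010 → 3-byte char (#7). Advance 3.
Reached end at offset 26 after 7 code points.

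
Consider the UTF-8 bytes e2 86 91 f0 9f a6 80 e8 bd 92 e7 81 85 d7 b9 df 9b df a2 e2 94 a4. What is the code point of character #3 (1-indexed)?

Offset 0: leading byte 0xE2 = 11100010 → 3-byte char #1 = E2 86 91.
Offset 3: leading byte 0xF0 = 11110000 → 4-byte char #2 = F0 9F A6 80.
Offset 7: leading byte 0xE8 = 11101000 → 3-byte char #3 = E8 BD 92.
Leading byte 0xE8 = 11101000 matches 1110xxxx → 3-byte sequence.
Byte 1: 0xE8 = 11101000, payload 1000 (4 bits).
Byte 2: 0xBD = 10111101 (10xxxxxx ✓), payload 111101.
Byte 3: 0x92 = 10010010 (10xxxxxx ✓), payload 010010.
Concatenate: 1000111101010010 = 0x8F52 (16 bits → U+8F52).

U+8F52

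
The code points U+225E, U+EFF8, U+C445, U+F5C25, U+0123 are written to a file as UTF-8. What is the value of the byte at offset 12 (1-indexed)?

0xB0

1-indexed offset 12 is 0-indexed offset 11.
U+225E → 3-byte form E2 89 9E at offsets 0–2.
U+EFF8 → 3-byte form EE BF B8 at offsets 3–5.
U+C445 → 3-byte form EC 91 85 at offsets 6–8.
U+F5C25 → 4-byte form F3 B5 B0 A5 at offsets 9–12.
Offset 11 falls in char 4's range; it's byte 3 of F3 B5 B0 A5 = 0xB0.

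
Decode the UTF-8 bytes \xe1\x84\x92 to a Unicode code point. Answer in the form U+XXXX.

Leading byte 0xE1 = 11100001 matches 1110xxxx → 3-byte sequence.
Byte 1: 0xE1 = 11100001, payload 0001 (4 bits).
Byte 2: 0x84 = 10000100 (10xxxxxx ✓), payload 000100.
Byte 3: 0x92 = 10010010 (10xxxxxx ✓), payload 010010.
Concatenate: 0001000100010010 = 0x1112 (16 bits → U+1112).

U+1112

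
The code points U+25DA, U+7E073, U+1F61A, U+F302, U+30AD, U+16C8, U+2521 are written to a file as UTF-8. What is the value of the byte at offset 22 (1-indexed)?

0x94

1-indexed offset 22 is 0-indexed offset 21.
U+25DA → 3-byte form E2 97 9A at offsets 0–2.
U+7E073 → 4-byte form F1 BE 81 B3 at offsets 3–6.
U+1F61A → 4-byte form F0 9F 98 9A at offsets 7–10.
U+F302 → 3-byte form EF 8C 82 at offsets 11–13.
U+30AD → 3-byte form E3 82 AD at offsets 14–16.
U+16C8 → 3-byte form E1 9B 88 at offsets 17–19.
U+2521 → 3-byte form E2 94 A1 at offsets 20–22.
Offset 21 falls in char 7's range; it's byte 2 of E2 94 A1 = 0x94.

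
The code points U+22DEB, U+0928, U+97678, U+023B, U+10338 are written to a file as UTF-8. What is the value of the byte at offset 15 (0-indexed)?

U+22DEB → 4-byte form F0 A2 B7 AB at offsets 0–3.
U+0928 → 3-byte form E0 A4 A8 at offsets 4–6.
U+97678 → 4-byte form F2 97 99 B8 at offsets 7–10.
U+023B → 2-byte form C8 BB at offsets 11–12.
U+10338 → 4-byte form F0 90 8C B8 at offsets 13–16.
Offset 15 falls in char 5's range; it's byte 3 of F0 90 8C B8 = 0x8C.

0x8C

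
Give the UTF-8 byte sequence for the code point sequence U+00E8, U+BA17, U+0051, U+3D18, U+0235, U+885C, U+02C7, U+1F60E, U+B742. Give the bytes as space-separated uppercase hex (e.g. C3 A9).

U+00E8: 2-byte form → C3 A8.
U+BA17: 3-byte form → EB A8 97.
U+0051: 1-byte form → 51.
U+3D18: 3-byte form → E3 B4 98.
U+0235: 2-byte form → C8 B5.
U+885C: 3-byte form → E8 A1 9C.
U+02C7: 2-byte form → CB 87.
U+1F60E: 4-byte form → F0 9F 98 8E.
U+B742: 3-byte form → EB 9D 82.
Concatenated (23 bytes): C3 A8 EB A8 97 51 E3 B4 98 C8 B5 E8 A1 9C CB 87 F0 9F 98 8E EB 9D 82.

C3 A8 EB A8 97 51 E3 B4 98 C8 B5 E8 A1 9C CB 87 F0 9F 98 8E EB 9D 82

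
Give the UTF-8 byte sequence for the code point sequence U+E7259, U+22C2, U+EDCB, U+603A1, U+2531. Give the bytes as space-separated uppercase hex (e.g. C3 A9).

U+E7259: 4-byte form → F3 A7 89 99.
U+22C2: 3-byte form → E2 8B 82.
U+EDCB: 3-byte form → EE B7 8B.
U+603A1: 4-byte form → F1 A0 8E A1.
U+2531: 3-byte form → E2 94 B1.
Concatenated (17 bytes): F3 A7 89 99 E2 8B 82 EE B7 8B F1 A0 8E A1 E2 94 B1.

F3 A7 89 99 E2 8B 82 EE B7 8B F1 A0 8E A1 E2 94 B1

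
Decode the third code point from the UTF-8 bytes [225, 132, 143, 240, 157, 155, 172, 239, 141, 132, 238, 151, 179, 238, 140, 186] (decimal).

U+F344

Offset 0: leading byte 0xE1 = 11100001 → 3-byte char #1 = E1 84 8F.
Offset 3: leading byte 0xF0 = 11110000 → 4-byte char #2 = F0 9D 9B AC.
Offset 7: leading byte 0xEF = 11101111 → 3-byte char #3 = EF 8D 84.
Leading byte 0xEF = 11101111 matches 1110xxxx → 3-byte sequence.
Byte 1: 0xEF = 11101111, payload 1111 (4 bits).
Byte 2: 0x8D = 10001101 (10xxxxxx ✓), payload 001101.
Byte 3: 0x84 = 10000100 (10xxxxxx ✓), payload 000100.
Concatenate: 1111001101000100 = 0xF344 (16 bits → U+F344).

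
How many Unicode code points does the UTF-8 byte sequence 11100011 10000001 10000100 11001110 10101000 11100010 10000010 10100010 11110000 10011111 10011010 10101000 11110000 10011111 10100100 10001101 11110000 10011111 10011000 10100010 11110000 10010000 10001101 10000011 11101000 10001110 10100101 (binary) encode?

Byte at offset 0: 0xE3 = 11100011 → 3-byte char (#1). Advance 3.
Byte at offset 3: 0xCE = 11001110 → 2-byte char (#2). Advance 2.
Byte at offset 5: 0xE2 = 11100010 → 3-byte char (#3). Advance 3.
Byte at offset 8: 0xF0 = 11110000 → 4-byte char (#4). Advance 4.
Byte at offset 12: 0xF0 = 11110000 → 4-byte char (#5). Advance 4.
Byte at offset 16: 0xF0 = 11110000 → 4-byte char (#6). Advance 4.
Byte at offset 20: 0xF0 = 11110000 → 4-byte char (#7). Advance 4.
Byte at offset 24: 0xE8 = 11101000 → 3-byte char (#8). Advance 3.
Reached end at offset 27 after 8 code points.

8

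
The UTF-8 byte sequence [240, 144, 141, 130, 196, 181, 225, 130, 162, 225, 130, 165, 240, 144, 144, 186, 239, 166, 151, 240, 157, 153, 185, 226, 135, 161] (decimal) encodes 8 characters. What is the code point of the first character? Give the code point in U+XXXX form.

Offset 0: leading byte 0xF0 = 11110000 → 4-byte char #1 = F0 90 8D 82.
Leading byte 0xF0 = 11110000 matches 11110xxx → 4-byte sequence.
Byte 1: 0xF0 = 11110000, payload 000 (3 bits).
Byte 2: 0x90 = 10010000 (10xxxxxx ✓), payload 010000.
Byte 3: 0x8D = 10001101 (10xxxxxx ✓), payload 001101.
Byte 4: 0x82 = 10000010 (10xxxxxx ✓), payload 000010.
Concatenate: 000010000001101000010 = 0x10342 (21 bits → U+10342).

U+10342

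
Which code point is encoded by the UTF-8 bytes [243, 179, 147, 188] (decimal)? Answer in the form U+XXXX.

Leading byte 0xF3 = 11110011 matches 11110xxx → 4-byte sequence.
Byte 1: 0xF3 = 11110011, payload 011 (3 bits).
Byte 2: 0xB3 = 10110011 (10xxxxxx ✓), payload 110011.
Byte 3: 0x93 = 10010011 (10xxxxxx ✓), payload 010011.
Byte 4: 0xBC = 10111100 (10xxxxxx ✓), payload 111100.
Concatenate: 011110011010011111100 = 0xF34FC (21 bits → U+F34FC).

U+F34FC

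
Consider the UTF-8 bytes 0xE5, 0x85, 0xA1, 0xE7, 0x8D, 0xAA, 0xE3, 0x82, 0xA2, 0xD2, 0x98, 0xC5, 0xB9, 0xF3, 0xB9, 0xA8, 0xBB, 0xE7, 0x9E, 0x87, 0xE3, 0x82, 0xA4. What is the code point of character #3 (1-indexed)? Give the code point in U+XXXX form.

Offset 0: leading byte 0xE5 = 11100101 → 3-byte char #1 = E5 85 A1.
Offset 3: leading byte 0xE7 = 11100111 → 3-byte char #2 = E7 8D AA.
Offset 6: leading byte 0xE3 = 11100011 → 3-byte char #3 = E3 82 A2.
Leading byte 0xE3 = 11100011 matches 1110xxxx → 3-byte sequence.
Byte 1: 0xE3 = 11100011, payload 0011 (4 bits).
Byte 2: 0x82 = 10000010 (10xxxxxx ✓), payload 000010.
Byte 3: 0xA2 = 10100010 (10xxxxxx ✓), payload 100010.
Concatenate: 0011000010100010 = 0x30A2 (16 bits → U+30A2).

U+30A2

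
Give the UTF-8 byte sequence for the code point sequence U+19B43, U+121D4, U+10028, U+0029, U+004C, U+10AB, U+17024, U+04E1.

F0 99 AD 83 F0 92 87 94 F0 90 80 A8 29 4C E1 82 AB F0 97 80 A4 D3 A1

U+19B43: 4-byte form → F0 99 AD 83.
U+121D4: 4-byte form → F0 92 87 94.
U+10028: 4-byte form → F0 90 80 A8.
U+0029: 1-byte form → 29.
U+004C: 1-byte form → 4C.
U+10AB: 3-byte form → E1 82 AB.
U+17024: 4-byte form → F0 97 80 A4.
U+04E1: 2-byte form → D3 A1.
Concatenated (23 bytes): F0 99 AD 83 F0 92 87 94 F0 90 80 A8 29 4C E1 82 AB F0 97 80 A4 D3 A1.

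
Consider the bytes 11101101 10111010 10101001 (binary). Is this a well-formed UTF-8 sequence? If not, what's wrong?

invalid (encodes a surrogate (U+D800–U+DFFF))

Structurally a 3-byte sequence; payload = 0xDEA9.
But 0xDEA9 is in U+D800–U+DFFF, the surrogate range. Surrogates are not Unicode scalar values and are forbidden in UTF-8.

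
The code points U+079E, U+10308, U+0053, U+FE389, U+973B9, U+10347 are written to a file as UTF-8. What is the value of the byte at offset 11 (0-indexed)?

0xF2

U+079E → 2-byte form DE 9E at offsets 0–1.
U+10308 → 4-byte form F0 90 8C 88 at offsets 2–5.
U+0053 → 1-byte form 53 at offsets 6–6.
U+FE389 → 4-byte form F3 BE 8E 89 at offsets 7–10.
U+973B9 → 4-byte form F2 97 8E B9 at offsets 11–14.
Offset 11 falls in char 5's range; it's byte 1 of F2 97 8E B9 = 0xF2.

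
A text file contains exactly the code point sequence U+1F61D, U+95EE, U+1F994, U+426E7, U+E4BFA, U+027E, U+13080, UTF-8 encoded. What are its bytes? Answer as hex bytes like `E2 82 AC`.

U+1F61D: 4-byte form → F0 9F 98 9D.
U+95EE: 3-byte form → E9 97 AE.
U+1F994: 4-byte form → F0 9F A6 94.
U+426E7: 4-byte form → F1 82 9B A7.
U+E4BFA: 4-byte form → F3 A4 AF BA.
U+027E: 2-byte form → C9 BE.
U+13080: 4-byte form → F0 93 82 80.
Concatenated (25 bytes): F0 9F 98 9D E9 97 AE F0 9F A6 94 F1 82 9B A7 F3 A4 AF BA C9 BE F0 93 82 80.

F0 9F 98 9D E9 97 AE F0 9F A6 94 F1 82 9B A7 F3 A4 AF BA C9 BE F0 93 82 80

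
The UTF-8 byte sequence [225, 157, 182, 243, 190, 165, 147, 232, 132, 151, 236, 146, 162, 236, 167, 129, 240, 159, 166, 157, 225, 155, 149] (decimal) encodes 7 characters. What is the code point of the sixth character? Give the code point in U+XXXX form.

U+1F99D

Offset 0: leading byte 0xE1 = 11100001 → 3-byte char #1 = E1 9D B6.
Offset 3: leading byte 0xF3 = 11110011 → 4-byte char #2 = F3 BE A5 93.
Offset 7: leading byte 0xE8 = 11101000 → 3-byte char #3 = E8 84 97.
Offset 10: leading byte 0xEC = 11101100 → 3-byte char #4 = EC 92 A2.
Offset 13: leading byte 0xEC = 11101100 → 3-byte char #5 = EC A7 81.
Offset 16: leading byte 0xF0 = 11110000 → 4-byte char #6 = F0 9F A6 9D.
Leading byte 0xF0 = 11110000 matches 11110xxx → 4-byte sequence.
Byte 1: 0xF0 = 11110000, payload 000 (3 bits).
Byte 2: 0x9F = 10011111 (10xxxxxx ✓), payload 011111.
Byte 3: 0xA6 = 10100110 (10xxxxxx ✓), payload 100110.
Byte 4: 0x9D = 10011101 (10xxxxxx ✓), payload 011101.
Concatenate: 000011111100110011101 = 0x1F99D (21 bits → U+1F99D).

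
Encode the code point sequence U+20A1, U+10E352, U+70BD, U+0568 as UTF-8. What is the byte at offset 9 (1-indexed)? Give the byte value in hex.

0x82

1-indexed offset 9 is 0-indexed offset 8.
U+20A1 → 3-byte form E2 82 A1 at offsets 0–2.
U+10E352 → 4-byte form F4 8E 8D 92 at offsets 3–6.
U+70BD → 3-byte form E7 82 BD at offsets 7–9.
Offset 8 falls in char 3's range; it's byte 2 of E7 82 BD = 0x82.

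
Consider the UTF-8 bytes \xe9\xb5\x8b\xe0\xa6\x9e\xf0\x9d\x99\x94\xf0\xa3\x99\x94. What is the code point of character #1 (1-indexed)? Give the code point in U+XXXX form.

Offset 0: leading byte 0xE9 = 11101001 → 3-byte char #1 = E9 B5 8B.
Leading byte 0xE9 = 11101001 matches 1110xxxx → 3-byte sequence.
Byte 1: 0xE9 = 11101001, payload 1001 (4 bits).
Byte 2: 0xB5 = 10110101 (10xxxxxx ✓), payload 110101.
Byte 3: 0x8B = 10001011 (10xxxxxx ✓), payload 001011.
Concatenate: 1001110101001011 = 0x9D4B (16 bits → U+9D4B).

U+9D4B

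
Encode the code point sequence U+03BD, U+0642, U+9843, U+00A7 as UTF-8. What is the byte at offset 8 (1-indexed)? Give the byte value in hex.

1-indexed offset 8 is 0-indexed offset 7.
U+03BD → 2-byte form CE BD at offsets 0–1.
U+0642 → 2-byte form D9 82 at offsets 2–3.
U+9843 → 3-byte form E9 A1 83 at offsets 4–6.
U+00A7 → 2-byte form C2 A7 at offsets 7–8.
Offset 7 falls in char 4's range; it's byte 1 of C2 A7 = 0xC2.

0xC2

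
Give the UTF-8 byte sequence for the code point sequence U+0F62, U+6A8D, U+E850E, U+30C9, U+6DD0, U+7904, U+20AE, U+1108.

U+0F62: 3-byte form → E0 BD A2.
U+6A8D: 3-byte form → E6 AA 8D.
U+E850E: 4-byte form → F3 A8 94 8E.
U+30C9: 3-byte form → E3 83 89.
U+6DD0: 3-byte form → E6 B7 90.
U+7904: 3-byte form → E7 A4 84.
U+20AE: 3-byte form → E2 82 AE.
U+1108: 3-byte form → E1 84 88.
Concatenated (25 bytes): E0 BD A2 E6 AA 8D F3 A8 94 8E E3 83 89 E6 B7 90 E7 A4 84 E2 82 AE E1 84 88.

E0 BD A2 E6 AA 8D F3 A8 94 8E E3 83 89 E6 B7 90 E7 A4 84 E2 82 AE E1 84 88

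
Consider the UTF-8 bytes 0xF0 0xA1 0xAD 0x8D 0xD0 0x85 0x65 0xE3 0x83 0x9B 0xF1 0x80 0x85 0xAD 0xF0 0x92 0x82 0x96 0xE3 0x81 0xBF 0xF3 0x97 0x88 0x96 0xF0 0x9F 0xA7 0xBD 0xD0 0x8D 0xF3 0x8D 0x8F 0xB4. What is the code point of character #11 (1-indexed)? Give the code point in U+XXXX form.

U+CD3F4

Offset 0: leading byte 0xF0 = 11110000 → 4-byte char #1 = F0 A1 AD 8D.
Offset 4: leading byte 0xD0 = 11010000 → 2-byte char #2 = D0 85.
Offset 6: leading byte 0x65 = 01100101 → 1-byte char #3 = 65.
Offset 7: leading byte 0xE3 = 11100011 → 3-byte char #4 = E3 83 9B.
Offset 10: leading byte 0xF1 = 11110001 → 4-byte char #5 = F1 80 85 AD.
Offset 14: leading byte 0xF0 = 11110000 → 4-byte char #6 = F0 92 82 96.
Offset 18: leading byte 0xE3 = 11100011 → 3-byte char #7 = E3 81 BF.
Offset 21: leading byte 0xF3 = 11110011 → 4-byte char #8 = F3 97 88 96.
Offset 25: leading byte 0xF0 = 11110000 → 4-byte char #9 = F0 9F A7 BD.
Offset 29: leading byte 0xD0 = 11010000 → 2-byte char #10 = D0 8D.
Offset 31: leading byte 0xF3 = 11110011 → 4-byte char #11 = F3 8D 8F B4.
Leading byte 0xF3 = 11110011 matches 11110xxx → 4-byte sequence.
Byte 1: 0xF3 = 11110011, payload 011 (3 bits).
Byte 2: 0x8D = 10001101 (10xxxxxx ✓), payload 001101.
Byte 3: 0x8F = 10001111 (10xxxxxx ✓), payload 001111.
Byte 4: 0xB4 = 10110100 (10xxxxxx ✓), payload 110100.
Concatenate: 011001101001111110100 = 0xCD3F4 (21 bits → U+CD3F4).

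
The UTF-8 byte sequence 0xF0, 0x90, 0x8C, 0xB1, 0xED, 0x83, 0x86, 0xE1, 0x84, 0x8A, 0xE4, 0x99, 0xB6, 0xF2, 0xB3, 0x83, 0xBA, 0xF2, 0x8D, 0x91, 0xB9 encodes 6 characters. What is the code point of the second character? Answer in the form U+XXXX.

Offset 0: leading byte 0xF0 = 11110000 → 4-byte char #1 = F0 90 8C B1.
Offset 4: leading byte 0xED = 11101101 → 3-byte char #2 = ED 83 86.
Leading byte 0xED = 11101101 matches 1110xxxx → 3-byte sequence.
Byte 1: 0xED = 11101101, payload 1101 (4 bits).
Byte 2: 0x83 = 10000011 (10xxxxxx ✓), payload 000011.
Byte 3: 0x86 = 10000110 (10xxxxxx ✓), payload 000110.
Concatenate: 1101000011000110 = 0xD0C6 (16 bits → U+D0C6).

U+D0C6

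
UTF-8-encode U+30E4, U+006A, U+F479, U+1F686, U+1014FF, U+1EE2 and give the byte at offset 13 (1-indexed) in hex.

1-indexed offset 13 is 0-indexed offset 12.
U+30E4 → 3-byte form E3 83 A4 at offsets 0–2.
U+006A → 1-byte form 6A at offsets 3–3.
U+F479 → 3-byte form EF 91 B9 at offsets 4–6.
U+1F686 → 4-byte form F0 9F 9A 86 at offsets 7–10.
U+1014FF → 4-byte form F4 81 93 BF at offsets 11–14.
Offset 12 falls in char 5's range; it's byte 2 of F4 81 93 BF = 0x81.

0x81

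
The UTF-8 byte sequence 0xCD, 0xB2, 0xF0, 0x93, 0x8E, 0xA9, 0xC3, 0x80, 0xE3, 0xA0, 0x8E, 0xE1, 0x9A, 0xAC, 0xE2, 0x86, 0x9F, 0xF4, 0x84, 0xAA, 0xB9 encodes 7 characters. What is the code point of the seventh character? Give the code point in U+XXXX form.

Offset 0: leading byte 0xCD = 11001101 → 2-byte char #1 = CD B2.
Offset 2: leading byte 0xF0 = 11110000 → 4-byte char #2 = F0 93 8E A9.
Offset 6: leading byte 0xC3 = 11000011 → 2-byte char #3 = C3 80.
Offset 8: leading byte 0xE3 = 11100011 → 3-byte char #4 = E3 A0 8E.
Offset 11: leading byte 0xE1 = 11100001 → 3-byte char #5 = E1 9A AC.
Offset 14: leading byte 0xE2 = 11100010 → 3-byte char #6 = E2 86 9F.
Offset 17: leading byte 0xF4 = 11110100 → 4-byte char #7 = F4 84 AA B9.
Leading byte 0xF4 = 11110100 matches 11110xxx → 4-byte sequence.
Byte 1: 0xF4 = 11110100, payload 100 (3 bits).
Byte 2: 0x84 = 10000100 (10xxxxxx ✓), payload 000100.
Byte 3: 0xAA = 10101010 (10xxxxxx ✓), payload 101010.
Byte 4: 0xB9 = 10111001 (10xxxxxx ✓), payload 111001.
Concatenate: 100000100101010111001 = 0x104AB9 (21 bits → U+104AB9).

U+104AB9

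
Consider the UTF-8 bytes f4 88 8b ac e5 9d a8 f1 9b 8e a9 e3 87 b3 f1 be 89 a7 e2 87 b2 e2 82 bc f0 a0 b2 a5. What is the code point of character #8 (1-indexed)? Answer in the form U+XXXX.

U+20CA5

Offset 0: leading byte 0xF4 = 11110100 → 4-byte char #1 = F4 88 8B AC.
Offset 4: leading byte 0xE5 = 11100101 → 3-byte char #2 = E5 9D A8.
Offset 7: leading byte 0xF1 = 11110001 → 4-byte char #3 = F1 9B 8E A9.
Offset 11: leading byte 0xE3 = 11100011 → 3-byte char #4 = E3 87 B3.
Offset 14: leading byte 0xF1 = 11110001 → 4-byte char #5 = F1 BE 89 A7.
Offset 18: leading byte 0xE2 = 11100010 → 3-byte char #6 = E2 87 B2.
Offset 21: leading byte 0xE2 = 11100010 → 3-byte char #7 = E2 82 BC.
Offset 24: leading byte 0xF0 = 11110000 → 4-byte char #8 = F0 A0 B2 A5.
Leading byte 0xF0 = 11110000 matches 11110xxx → 4-byte sequence.
Byte 1: 0xF0 = 11110000, payload 000 (3 bits).
Byte 2: 0xA0 = 10100000 (10xxxxxx ✓), payload 100000.
Byte 3: 0xB2 = 10110010 (10xxxxxx ✓), payload 110010.
Byte 4: 0xA5 = 10100101 (10xxxxxx ✓), payload 100101.
Concatenate: 000100000110010100101 = 0x20CA5 (21 bits → U+20CA5).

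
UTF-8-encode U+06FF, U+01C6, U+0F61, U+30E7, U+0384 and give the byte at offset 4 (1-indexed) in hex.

1-indexed offset 4 is 0-indexed offset 3.
U+06FF → 2-byte form DB BF at offsets 0–1.
U+01C6 → 2-byte form C7 86 at offsets 2–3.
Offset 3 falls in char 2's range; it's byte 2 of C7 86 = 0x86.

0x86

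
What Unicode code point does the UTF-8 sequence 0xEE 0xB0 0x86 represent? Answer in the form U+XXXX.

U+EC06

Leading byte 0xEE = 11101110 matches 1110xxxx → 3-byte sequence.
Byte 1: 0xEE = 11101110, payload 1110 (4 bits).
Byte 2: 0xB0 = 10110000 (10xxxxxx ✓), payload 110000.
Byte 3: 0x86 = 10000110 (10xxxxxx ✓), payload 000110.
Concatenate: 1110110000000110 = 0xEC06 (16 bits → U+EC06).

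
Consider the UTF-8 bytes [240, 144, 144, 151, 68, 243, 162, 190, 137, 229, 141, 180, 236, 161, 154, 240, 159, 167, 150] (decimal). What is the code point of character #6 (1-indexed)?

U+1F9D6

Offset 0: leading byte 0xF0 = 11110000 → 4-byte char #1 = F0 90 90 97.
Offset 4: leading byte 0x44 = 01000100 → 1-byte char #2 = 44.
Offset 5: leading byte 0xF3 = 11110011 → 4-byte char #3 = F3 A2 BE 89.
Offset 9: leading byte 0xE5 = 11100101 → 3-byte char #4 = E5 8D B4.
Offset 12: leading byte 0xEC = 11101100 → 3-byte char #5 = EC A1 9A.
Offset 15: leading byte 0xF0 = 11110000 → 4-byte char #6 = F0 9F A7 96.
Leading byte 0xF0 = 11110000 matches 11110xxx → 4-byte sequence.
Byte 1: 0xF0 = 11110000, payload 000 (3 bits).
Byte 2: 0x9F = 10011111 (10xxxxxx ✓), payload 011111.
Byte 3: 0xA7 = 10100111 (10xxxxxx ✓), payload 100111.
Byte 4: 0x96 = 10010110 (10xxxxxx ✓), payload 010110.
Concatenate: 000011111100111010110 = 0x1F9D6 (21 bits → U+1F9D6).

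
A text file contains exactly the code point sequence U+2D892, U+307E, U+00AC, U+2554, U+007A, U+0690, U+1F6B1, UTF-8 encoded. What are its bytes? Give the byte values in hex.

F0 AD A2 92 E3 81 BE C2 AC E2 95 94 7A DA 90 F0 9F 9A B1

U+2D892: 4-byte form → F0 AD A2 92.
U+307E: 3-byte form → E3 81 BE.
U+00AC: 2-byte form → C2 AC.
U+2554: 3-byte form → E2 95 94.
U+007A: 1-byte form → 7A.
U+0690: 2-byte form → DA 90.
U+1F6B1: 4-byte form → F0 9F 9A B1.
Concatenated (19 bytes): F0 AD A2 92 E3 81 BE C2 AC E2 95 94 7A DA 90 F0 9F 9A B1.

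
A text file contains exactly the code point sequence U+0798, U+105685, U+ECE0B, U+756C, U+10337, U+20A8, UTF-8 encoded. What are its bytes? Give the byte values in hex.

U+0798: 2-byte form → DE 98.
U+105685: 4-byte form → F4 85 9A 85.
U+ECE0B: 4-byte form → F3 AC B8 8B.
U+756C: 3-byte form → E7 95 AC.
U+10337: 4-byte form → F0 90 8C B7.
U+20A8: 3-byte form → E2 82 A8.
Concatenated (20 bytes): DE 98 F4 85 9A 85 F3 AC B8 8B E7 95 AC F0 90 8C B7 E2 82 A8.

DE 98 F4 85 9A 85 F3 AC B8 8B E7 95 AC F0 90 8C B7 E2 82 A8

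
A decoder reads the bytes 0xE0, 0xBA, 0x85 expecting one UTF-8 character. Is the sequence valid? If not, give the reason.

valid

Leading byte 0xE0 = 11100000 → 3-byte form.
Continuation bytes 0xBA=10111010, 0x85=10000101 all match 10xxxxxx.
Decoded value 0xE85 is ≥ 0x800 (shortest form) and not a surrogate.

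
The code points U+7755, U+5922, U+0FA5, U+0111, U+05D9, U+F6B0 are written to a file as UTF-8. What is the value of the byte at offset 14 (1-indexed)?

1-indexed offset 14 is 0-indexed offset 13.
U+7755 → 3-byte form E7 9D 95 at offsets 0–2.
U+5922 → 3-byte form E5 A4 A2 at offsets 3–5.
U+0FA5 → 3-byte form E0 BE A5 at offsets 6–8.
U+0111 → 2-byte form C4 91 at offsets 9–10.
U+05D9 → 2-byte form D7 99 at offsets 11–12.
U+F6B0 → 3-byte form EF 9A B0 at offsets 13–15.
Offset 13 falls in char 6's range; it's byte 1 of EF 9A B0 = 0xEF.

0xEF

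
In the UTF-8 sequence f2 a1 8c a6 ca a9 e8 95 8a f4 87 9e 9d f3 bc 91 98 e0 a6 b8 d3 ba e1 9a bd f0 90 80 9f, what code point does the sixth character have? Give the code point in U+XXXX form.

Offset 0: leading byte 0xF2 = 11110010 → 4-byte char #1 = F2 A1 8C A6.
Offset 4: leading byte 0xCA = 11001010 → 2-byte char #2 = CA A9.
Offset 6: leading byte 0xE8 = 11101000 → 3-byte char #3 = E8 95 8A.
Offset 9: leading byte 0xF4 = 11110100 → 4-byte char #4 = F4 87 9E 9D.
Offset 13: leading byte 0xF3 = 11110011 → 4-byte char #5 = F3 BC 91 98.
Offset 17: leading byte 0xE0 = 11100000 → 3-byte char #6 = E0 A6 B8.
Leading byte 0xE0 = 11100000 matches 1110xxxx → 3-byte sequence.
Byte 1: 0xE0 = 11100000, payload 0000 (4 bits).
Byte 2: 0xA6 = 10100110 (10xxxxxx ✓), payload 100110.
Byte 3: 0xB8 = 10111000 (10xxxxxx ✓), payload 111000.
Concatenate: 0000100110111000 = 0x9B8 (16 bits → U+09B8).

U+09B8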